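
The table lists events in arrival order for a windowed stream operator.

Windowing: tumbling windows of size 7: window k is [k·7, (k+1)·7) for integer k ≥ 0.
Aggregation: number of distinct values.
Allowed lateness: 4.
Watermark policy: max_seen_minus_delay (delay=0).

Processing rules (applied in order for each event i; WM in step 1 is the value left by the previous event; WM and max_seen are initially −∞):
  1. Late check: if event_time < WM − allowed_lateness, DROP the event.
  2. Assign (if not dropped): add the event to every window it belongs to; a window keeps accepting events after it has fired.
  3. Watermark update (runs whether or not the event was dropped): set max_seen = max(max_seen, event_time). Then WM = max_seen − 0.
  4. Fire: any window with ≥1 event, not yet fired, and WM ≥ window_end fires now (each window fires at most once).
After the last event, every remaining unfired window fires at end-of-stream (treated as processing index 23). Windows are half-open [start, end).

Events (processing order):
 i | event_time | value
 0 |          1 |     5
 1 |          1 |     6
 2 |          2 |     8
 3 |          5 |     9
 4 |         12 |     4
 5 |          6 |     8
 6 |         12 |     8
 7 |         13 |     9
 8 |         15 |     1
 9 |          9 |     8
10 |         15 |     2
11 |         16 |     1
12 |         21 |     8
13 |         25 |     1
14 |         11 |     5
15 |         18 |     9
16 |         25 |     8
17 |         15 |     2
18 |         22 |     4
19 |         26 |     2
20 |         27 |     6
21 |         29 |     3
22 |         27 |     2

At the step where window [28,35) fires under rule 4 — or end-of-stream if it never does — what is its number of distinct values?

i=0 t=1 v=5: → [0,7); WM=1
i=1 t=1 v=6: → [0,7); WM=1
i=2 t=2 v=8: → [0,7); WM=2
i=3 t=5 v=9: → [0,7); WM=5
i=4 t=12 v=4: → [7,14); WM=12; [0,7) fires=4
i=5 t=6 v=8: DROP (t<12-4); WM=12
i=6 t=12 v=8: → [7,14); WM=12
i=7 t=13 v=9: → [7,14); WM=13
i=8 t=15 v=1: → [14,21); WM=15; [7,14) fires=3
i=9 t=9 v=8: DROP (t<15-4); WM=15
i=10 t=15 v=2: → [14,21); WM=15
i=11 t=16 v=1: → [14,21); WM=16
i=12 t=21 v=8: → [21,28); WM=21; [14,21) fires=2
i=13 t=25 v=1: → [21,28); WM=25
i=14 t=11 v=5: DROP (t<25-4); WM=25
i=15 t=18 v=9: DROP (t<25-4); WM=25
i=16 t=25 v=8: → [21,28); WM=25
i=17 t=15 v=2: DROP (t<25-4); WM=25
i=18 t=22 v=4: → [21,28); WM=25
i=19 t=26 v=2: → [21,28); WM=26
i=20 t=27 v=6: → [21,28); WM=27
i=21 t=29 v=3: → [28,35); WM=29; [21,28) fires=5
i=22 t=27 v=2: → [21,28); WM=29

1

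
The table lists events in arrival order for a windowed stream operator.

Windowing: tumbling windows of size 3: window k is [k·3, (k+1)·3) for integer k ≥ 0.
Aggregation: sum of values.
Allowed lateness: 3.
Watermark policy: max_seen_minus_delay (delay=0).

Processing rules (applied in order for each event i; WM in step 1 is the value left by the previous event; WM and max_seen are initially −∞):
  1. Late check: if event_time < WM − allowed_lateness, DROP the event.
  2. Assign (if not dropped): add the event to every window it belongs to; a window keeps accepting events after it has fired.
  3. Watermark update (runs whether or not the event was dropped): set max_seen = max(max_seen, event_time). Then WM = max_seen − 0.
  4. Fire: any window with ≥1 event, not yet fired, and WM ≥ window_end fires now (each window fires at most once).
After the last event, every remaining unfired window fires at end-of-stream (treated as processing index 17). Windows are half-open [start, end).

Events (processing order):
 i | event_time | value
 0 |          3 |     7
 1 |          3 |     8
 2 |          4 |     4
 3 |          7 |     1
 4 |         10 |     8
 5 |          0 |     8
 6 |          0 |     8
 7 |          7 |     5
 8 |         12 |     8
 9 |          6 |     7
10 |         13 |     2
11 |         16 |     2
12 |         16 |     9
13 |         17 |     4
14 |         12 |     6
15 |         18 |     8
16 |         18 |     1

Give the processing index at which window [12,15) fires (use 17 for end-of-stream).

11

i=0 t=3 v=7: → [3,6); WM=3
i=1 t=3 v=8: → [3,6); WM=3
i=2 t=4 v=4: → [3,6); WM=4
i=3 t=7 v=1: → [6,9); WM=7; [3,6) fires=19
i=4 t=10 v=8: → [9,12); WM=10; [6,9) fires=1
i=5 t=0 v=8: DROP (t<10-3); WM=10
i=6 t=0 v=8: DROP (t<10-3); WM=10
i=7 t=7 v=5: → [6,9); WM=10
i=8 t=12 v=8: → [12,15); WM=12; [9,12) fires=8
i=9 t=6 v=7: DROP (t<12-3); WM=12
i=10 t=13 v=2: → [12,15); WM=13
i=11 t=16 v=2: → [15,18); WM=16; [12,15) fires=10
i=12 t=16 v=9: → [15,18); WM=16
i=13 t=17 v=4: → [15,18); WM=17
i=14 t=12 v=6: DROP (t<17-3); WM=17
i=15 t=18 v=8: → [18,21); WM=18; [15,18) fires=15
i=16 t=18 v=1: → [18,21); WM=18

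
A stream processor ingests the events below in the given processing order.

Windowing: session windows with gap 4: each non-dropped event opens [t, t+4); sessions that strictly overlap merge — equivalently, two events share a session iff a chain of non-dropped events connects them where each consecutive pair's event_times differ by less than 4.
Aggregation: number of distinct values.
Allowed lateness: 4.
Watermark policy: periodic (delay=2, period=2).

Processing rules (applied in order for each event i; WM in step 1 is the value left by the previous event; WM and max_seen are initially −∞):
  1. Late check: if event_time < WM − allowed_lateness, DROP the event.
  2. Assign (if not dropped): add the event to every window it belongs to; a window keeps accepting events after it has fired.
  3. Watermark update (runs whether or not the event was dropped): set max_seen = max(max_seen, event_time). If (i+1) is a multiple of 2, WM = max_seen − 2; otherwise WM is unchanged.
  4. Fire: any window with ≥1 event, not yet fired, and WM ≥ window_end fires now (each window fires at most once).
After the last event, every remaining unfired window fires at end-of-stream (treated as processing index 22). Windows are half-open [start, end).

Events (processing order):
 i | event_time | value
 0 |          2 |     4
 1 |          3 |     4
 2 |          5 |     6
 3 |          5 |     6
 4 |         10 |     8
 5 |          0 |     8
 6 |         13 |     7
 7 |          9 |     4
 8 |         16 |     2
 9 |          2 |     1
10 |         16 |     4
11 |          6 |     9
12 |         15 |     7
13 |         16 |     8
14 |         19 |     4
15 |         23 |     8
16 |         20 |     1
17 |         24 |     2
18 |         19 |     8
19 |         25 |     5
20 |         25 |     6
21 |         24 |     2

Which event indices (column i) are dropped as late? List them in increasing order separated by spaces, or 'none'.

i=0 t=2 v=4: → [2,6); WM=−∞
i=1 t=3 v=4: → [2,7); WM=1
i=2 t=5 v=6: → [2,9); WM=1
i=3 t=5 v=6: → [2,9); WM=3
i=4 t=10 v=8: → [10,14); WM=3
i=5 t=0 v=8: → [0,9); WM=8
i=6 t=13 v=7: → [10,17); WM=8
i=7 t=9 v=4: → [9,17); WM=11
i=8 t=16 v=2: → [9,20); WM=11
i=9 t=2 v=1: DROP (t<11-4); WM=14
i=10 t=16 v=4: → [9,20); WM=14
i=11 t=6 v=9: DROP (t<14-4); WM=14
i=12 t=15 v=7: → [9,20); WM=14
i=13 t=16 v=8: → [9,20); WM=14
i=14 t=19 v=4: → [9,23); WM=14
i=15 t=23 v=8: → [23,27); WM=21
i=16 t=20 v=1: → [9,27); WM=21
i=17 t=24 v=2: → [9,28); WM=22
i=18 t=19 v=8: → [9,28); WM=22
i=19 t=25 v=5: → [9,29); WM=23
i=20 t=25 v=6: → [9,29); WM=23
i=21 t=24 v=2: → [9,29); WM=23

9 11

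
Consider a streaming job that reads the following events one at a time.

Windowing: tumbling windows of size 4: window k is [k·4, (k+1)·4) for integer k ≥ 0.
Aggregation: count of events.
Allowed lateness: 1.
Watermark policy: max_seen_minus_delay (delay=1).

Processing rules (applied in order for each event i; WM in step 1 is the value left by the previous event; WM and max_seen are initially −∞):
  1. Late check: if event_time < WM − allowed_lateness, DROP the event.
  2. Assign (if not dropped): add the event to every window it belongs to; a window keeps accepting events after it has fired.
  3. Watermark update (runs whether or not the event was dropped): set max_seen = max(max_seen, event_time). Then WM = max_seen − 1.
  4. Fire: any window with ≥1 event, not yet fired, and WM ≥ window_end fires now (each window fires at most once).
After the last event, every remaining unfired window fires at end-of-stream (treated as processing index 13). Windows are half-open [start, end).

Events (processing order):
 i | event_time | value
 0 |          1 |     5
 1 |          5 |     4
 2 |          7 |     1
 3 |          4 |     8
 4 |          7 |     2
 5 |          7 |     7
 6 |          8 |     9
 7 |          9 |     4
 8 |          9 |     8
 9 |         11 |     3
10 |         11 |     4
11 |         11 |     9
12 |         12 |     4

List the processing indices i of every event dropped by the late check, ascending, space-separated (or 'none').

i=0 t=1 v=5: → [0,4); WM=0
i=1 t=5 v=4: → [4,8); WM=4; [0,4) fires=1
i=2 t=7 v=1: → [4,8); WM=6
i=3 t=4 v=8: DROP (t<6-1); WM=6
i=4 t=7 v=2: → [4,8); WM=6
i=5 t=7 v=7: → [4,8); WM=6
i=6 t=8 v=9: → [8,12); WM=7
i=7 t=9 v=4: → [8,12); WM=8; [4,8) fires=4
i=8 t=9 v=8: → [8,12); WM=8
i=9 t=11 v=3: → [8,12); WM=10
i=10 t=11 v=4: → [8,12); WM=10
i=11 t=11 v=9: → [8,12); WM=10
i=12 t=12 v=4: → [12,16); WM=11

3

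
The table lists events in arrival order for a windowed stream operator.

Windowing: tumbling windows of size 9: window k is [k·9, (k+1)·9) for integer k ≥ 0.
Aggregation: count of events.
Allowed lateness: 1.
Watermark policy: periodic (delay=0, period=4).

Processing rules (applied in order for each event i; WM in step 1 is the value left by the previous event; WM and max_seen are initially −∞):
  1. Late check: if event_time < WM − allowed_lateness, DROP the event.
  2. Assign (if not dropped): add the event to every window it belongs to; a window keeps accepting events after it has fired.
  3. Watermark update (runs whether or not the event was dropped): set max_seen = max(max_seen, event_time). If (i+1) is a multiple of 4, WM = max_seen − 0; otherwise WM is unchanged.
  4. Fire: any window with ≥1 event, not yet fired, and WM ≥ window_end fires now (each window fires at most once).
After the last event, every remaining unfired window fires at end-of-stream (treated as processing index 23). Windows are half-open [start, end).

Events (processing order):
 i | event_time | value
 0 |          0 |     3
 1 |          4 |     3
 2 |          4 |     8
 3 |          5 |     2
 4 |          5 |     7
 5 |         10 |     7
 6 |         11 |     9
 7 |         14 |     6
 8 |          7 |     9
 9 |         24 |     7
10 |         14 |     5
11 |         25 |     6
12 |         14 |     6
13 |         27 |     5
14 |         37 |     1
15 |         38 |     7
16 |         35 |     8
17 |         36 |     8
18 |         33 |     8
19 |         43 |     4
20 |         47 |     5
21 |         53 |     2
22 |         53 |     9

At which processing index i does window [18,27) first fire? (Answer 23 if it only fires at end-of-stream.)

15

i=0 t=0 v=3: → [0,9); WM=−∞
i=1 t=4 v=3: → [0,9); WM=−∞
i=2 t=4 v=8: → [0,9); WM=−∞
i=3 t=5 v=2: → [0,9); WM=5
i=4 t=5 v=7: → [0,9); WM=5
i=5 t=10 v=7: → [9,18); WM=5
i=6 t=11 v=9: → [9,18); WM=5
i=7 t=14 v=6: → [9,18); WM=14; [0,9) fires=5
i=8 t=7 v=9: DROP (t<14-1); WM=14
i=9 t=24 v=7: → [18,27); WM=14
i=10 t=14 v=5: → [9,18); WM=14
i=11 t=25 v=6: → [18,27); WM=25; [9,18) fires=4
i=12 t=14 v=6: DROP (t<25-1); WM=25
i=13 t=27 v=5: → [27,36); WM=25
i=14 t=37 v=1: → [36,45); WM=25
i=15 t=38 v=7: → [36,45); WM=38; [18,27) fires=2 [27,36) fires=1
i=16 t=35 v=8: DROP (t<38-1); WM=38
i=17 t=36 v=8: DROP (t<38-1); WM=38
i=18 t=33 v=8: DROP (t<38-1); WM=38
i=19 t=43 v=4: → [36,45); WM=43
i=20 t=47 v=5: → [45,54); WM=43
i=21 t=53 v=2: → [45,54); WM=43
i=22 t=53 v=9: → [45,54); WM=43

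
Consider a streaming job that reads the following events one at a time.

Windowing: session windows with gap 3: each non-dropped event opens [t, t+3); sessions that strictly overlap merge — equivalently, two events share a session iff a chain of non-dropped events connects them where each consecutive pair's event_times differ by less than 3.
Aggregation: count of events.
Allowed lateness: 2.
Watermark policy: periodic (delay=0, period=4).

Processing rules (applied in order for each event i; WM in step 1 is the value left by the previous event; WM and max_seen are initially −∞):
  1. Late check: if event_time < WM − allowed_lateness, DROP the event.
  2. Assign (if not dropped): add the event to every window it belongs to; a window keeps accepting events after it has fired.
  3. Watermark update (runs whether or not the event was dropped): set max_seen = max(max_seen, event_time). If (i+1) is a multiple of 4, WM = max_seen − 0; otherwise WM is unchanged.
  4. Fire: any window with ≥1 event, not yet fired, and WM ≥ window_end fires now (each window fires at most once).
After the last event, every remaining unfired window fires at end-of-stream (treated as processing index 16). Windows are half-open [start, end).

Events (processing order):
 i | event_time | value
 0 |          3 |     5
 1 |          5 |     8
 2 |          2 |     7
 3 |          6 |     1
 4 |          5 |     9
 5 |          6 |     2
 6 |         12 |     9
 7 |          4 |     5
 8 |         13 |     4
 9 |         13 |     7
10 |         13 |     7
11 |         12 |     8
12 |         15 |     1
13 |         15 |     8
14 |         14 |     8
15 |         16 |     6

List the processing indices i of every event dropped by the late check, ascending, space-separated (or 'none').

none

i=0 t=3 v=5: → [3,6); WM=−∞
i=1 t=5 v=8: → [3,8); WM=−∞
i=2 t=2 v=7: → [2,8); WM=−∞
i=3 t=6 v=1: → [2,9); WM=6
i=4 t=5 v=9: → [2,9); WM=6
i=5 t=6 v=2: → [2,9); WM=6
i=6 t=12 v=9: → [12,15); WM=6
i=7 t=4 v=5: → [2,9); WM=12
i=8 t=13 v=4: → [12,16); WM=12
i=9 t=13 v=7: → [12,16); WM=12
i=10 t=13 v=7: → [12,16); WM=12
i=11 t=12 v=8: → [12,16); WM=13
i=12 t=15 v=1: → [12,18); WM=13
i=13 t=15 v=8: → [12,18); WM=13
i=14 t=14 v=8: → [12,18); WM=13
i=15 t=16 v=6: → [12,19); WM=16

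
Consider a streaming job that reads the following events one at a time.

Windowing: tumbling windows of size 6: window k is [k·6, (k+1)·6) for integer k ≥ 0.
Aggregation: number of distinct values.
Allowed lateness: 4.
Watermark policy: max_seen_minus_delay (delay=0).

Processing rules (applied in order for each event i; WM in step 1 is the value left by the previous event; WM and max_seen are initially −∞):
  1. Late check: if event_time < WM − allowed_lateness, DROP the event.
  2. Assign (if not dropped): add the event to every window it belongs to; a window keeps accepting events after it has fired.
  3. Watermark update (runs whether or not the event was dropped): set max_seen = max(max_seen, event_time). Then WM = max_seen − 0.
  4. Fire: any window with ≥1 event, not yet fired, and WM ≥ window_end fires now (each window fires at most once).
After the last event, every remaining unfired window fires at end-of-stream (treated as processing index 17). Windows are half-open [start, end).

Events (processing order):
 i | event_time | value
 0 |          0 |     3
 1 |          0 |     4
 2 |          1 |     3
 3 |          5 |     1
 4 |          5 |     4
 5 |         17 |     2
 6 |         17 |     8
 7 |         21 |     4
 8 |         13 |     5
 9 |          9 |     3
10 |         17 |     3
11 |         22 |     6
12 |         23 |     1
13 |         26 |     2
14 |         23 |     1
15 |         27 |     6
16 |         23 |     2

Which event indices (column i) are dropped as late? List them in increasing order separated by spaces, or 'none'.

8 9

i=0 t=0 v=3: → [0,6); WM=0
i=1 t=0 v=4: → [0,6); WM=0
i=2 t=1 v=3: → [0,6); WM=1
i=3 t=5 v=1: → [0,6); WM=5
i=4 t=5 v=4: → [0,6); WM=5
i=5 t=17 v=2: → [12,18); WM=17; [0,6) fires=3
i=6 t=17 v=8: → [12,18); WM=17
i=7 t=21 v=4: → [18,24); WM=21; [12,18) fires=2
i=8 t=13 v=5: DROP (t<21-4); WM=21
i=9 t=9 v=3: DROP (t<21-4); WM=21
i=10 t=17 v=3: → [12,18); WM=21
i=11 t=22 v=6: → [18,24); WM=22
i=12 t=23 v=1: → [18,24); WM=23
i=13 t=26 v=2: → [24,30); WM=26; [18,24) fires=3
i=14 t=23 v=1: → [18,24); WM=26
i=15 t=27 v=6: → [24,30); WM=27
i=16 t=23 v=2: → [18,24); WM=27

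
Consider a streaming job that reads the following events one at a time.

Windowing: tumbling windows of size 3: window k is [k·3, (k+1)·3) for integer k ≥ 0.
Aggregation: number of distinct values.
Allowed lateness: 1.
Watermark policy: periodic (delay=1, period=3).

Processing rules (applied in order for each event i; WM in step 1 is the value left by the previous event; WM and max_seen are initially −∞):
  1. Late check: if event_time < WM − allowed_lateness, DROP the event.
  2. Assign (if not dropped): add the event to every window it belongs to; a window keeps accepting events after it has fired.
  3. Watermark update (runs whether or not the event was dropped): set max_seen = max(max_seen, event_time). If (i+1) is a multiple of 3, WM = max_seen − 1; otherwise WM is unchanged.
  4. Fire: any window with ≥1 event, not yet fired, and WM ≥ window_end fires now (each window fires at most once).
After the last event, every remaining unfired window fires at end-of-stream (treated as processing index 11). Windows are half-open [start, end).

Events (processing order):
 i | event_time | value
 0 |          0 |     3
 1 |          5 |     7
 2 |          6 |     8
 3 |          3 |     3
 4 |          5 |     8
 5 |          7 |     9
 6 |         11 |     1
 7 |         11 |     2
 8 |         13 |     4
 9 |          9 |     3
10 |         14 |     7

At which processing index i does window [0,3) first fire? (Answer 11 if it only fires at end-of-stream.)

i=0 t=0 v=3: → [0,3); WM=−∞
i=1 t=5 v=7: → [3,6); WM=−∞
i=2 t=6 v=8: → [6,9); WM=5; [0,3) fires=1
i=3 t=3 v=3: DROP (t<5-1); WM=5
i=4 t=5 v=8: → [3,6); WM=5
i=5 t=7 v=9: → [6,9); WM=6; [3,6) fires=2
i=6 t=11 v=1: → [9,12); WM=6
i=7 t=11 v=2: → [9,12); WM=6
i=8 t=13 v=4: → [12,15); WM=12; [6,9) fires=2 [9,12) fires=2
i=9 t=9 v=3: DROP (t<12-1); WM=12
i=10 t=14 v=7: → [12,15); WM=12

2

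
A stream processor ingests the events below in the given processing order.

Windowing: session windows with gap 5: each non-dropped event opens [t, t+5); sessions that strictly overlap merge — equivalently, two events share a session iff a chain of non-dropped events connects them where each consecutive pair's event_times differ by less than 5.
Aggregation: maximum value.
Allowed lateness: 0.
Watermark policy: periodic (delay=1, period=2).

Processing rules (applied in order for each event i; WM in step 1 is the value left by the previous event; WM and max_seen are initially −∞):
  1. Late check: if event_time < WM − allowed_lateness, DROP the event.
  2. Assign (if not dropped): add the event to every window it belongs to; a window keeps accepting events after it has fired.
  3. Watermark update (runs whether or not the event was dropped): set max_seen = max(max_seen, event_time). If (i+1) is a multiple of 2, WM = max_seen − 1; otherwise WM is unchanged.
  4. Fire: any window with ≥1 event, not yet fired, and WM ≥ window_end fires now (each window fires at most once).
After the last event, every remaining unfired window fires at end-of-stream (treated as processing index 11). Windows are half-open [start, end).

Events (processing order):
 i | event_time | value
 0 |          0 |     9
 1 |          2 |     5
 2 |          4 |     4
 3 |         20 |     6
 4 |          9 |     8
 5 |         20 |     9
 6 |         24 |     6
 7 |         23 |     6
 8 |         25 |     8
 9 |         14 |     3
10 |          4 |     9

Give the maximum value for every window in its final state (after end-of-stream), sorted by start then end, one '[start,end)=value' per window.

[0,9)=9 [20,30)=9

i=0 t=0 v=9: → [0,5); WM=−∞
i=1 t=2 v=5: → [0,7); WM=1
i=2 t=4 v=4: → [0,9); WM=1
i=3 t=20 v=6: → [20,25); WM=19
i=4 t=9 v=8: DROP (t<19-0); WM=19
i=5 t=20 v=9: → [20,25); WM=19
i=6 t=24 v=6: → [20,29); WM=19
i=7 t=23 v=6: → [20,29); WM=23
i=8 t=25 v=8: → [20,30); WM=23
i=9 t=14 v=3: DROP (t<23-0); WM=24
i=10 t=4 v=9: DROP (t<24-0); WM=24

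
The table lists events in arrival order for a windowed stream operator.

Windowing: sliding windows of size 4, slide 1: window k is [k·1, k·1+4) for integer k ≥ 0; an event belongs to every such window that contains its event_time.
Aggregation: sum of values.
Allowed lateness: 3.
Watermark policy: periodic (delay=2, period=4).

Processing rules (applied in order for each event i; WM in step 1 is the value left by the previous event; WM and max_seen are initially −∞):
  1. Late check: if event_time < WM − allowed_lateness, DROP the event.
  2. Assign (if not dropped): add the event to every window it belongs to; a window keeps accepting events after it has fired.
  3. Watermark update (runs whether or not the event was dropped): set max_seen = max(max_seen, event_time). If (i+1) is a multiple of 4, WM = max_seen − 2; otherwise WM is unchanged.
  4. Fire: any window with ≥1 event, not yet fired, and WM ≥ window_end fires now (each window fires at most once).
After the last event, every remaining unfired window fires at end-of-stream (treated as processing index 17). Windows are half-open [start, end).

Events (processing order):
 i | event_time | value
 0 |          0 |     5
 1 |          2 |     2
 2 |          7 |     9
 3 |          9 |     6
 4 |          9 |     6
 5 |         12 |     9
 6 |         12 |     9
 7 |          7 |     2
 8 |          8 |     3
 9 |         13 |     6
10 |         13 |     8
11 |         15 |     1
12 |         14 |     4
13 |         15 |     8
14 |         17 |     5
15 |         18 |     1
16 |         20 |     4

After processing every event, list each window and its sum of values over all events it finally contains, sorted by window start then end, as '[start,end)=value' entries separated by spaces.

i=0 t=0 v=5: → [0,4); WM=−∞
i=1 t=2 v=2: → [2,6),[1,5),[0,4); WM=−∞
i=2 t=7 v=9: → [7,11),[6,10),[5,9),[4,8); WM=−∞
i=3 t=9 v=6: → [9,13),[8,12),[7,11),[6,10); WM=7; [0,4) fires=7 [1,5) fires=2 [2,6) fires=2
i=4 t=9 v=6: → [9,13),[8,12),[7,11),[6,10); WM=7
i=5 t=12 v=9: → [12,16),[11,15),[10,14),[9,13); WM=7
i=6 t=12 v=9: → [12,16),[11,15),[10,14),[9,13); WM=7
i=7 t=7 v=2: → [7,11),[6,10),[5,9),[4,8); WM=10; [4,8) fires=11 [5,9) fires=11 [6,10) fires=23
i=8 t=8 v=3: → [8,12),[7,11),[6,10),[5,9); WM=10
i=9 t=13 v=6: → [13,17),[12,16),[11,15),[10,14); WM=10
i=10 t=13 v=8: → [13,17),[12,16),[11,15),[10,14); WM=10
i=11 t=15 v=1: → [15,19),[14,18),[13,17),[12,16); WM=13; [7,11) fires=26 [8,12) fires=15 [9,13) fires=30
i=12 t=14 v=4: → [14,18),[13,17),[12,16),[11,15); WM=13
i=13 t=15 v=8: → [15,19),[14,18),[13,17),[12,16); WM=13
i=14 t=17 v=5: → [17,21),[16,20),[15,19),[14,18); WM=13
i=15 t=18 v=1: → [18,22),[17,21),[16,20),[15,19); WM=16; [10,14) fires=32 [11,15) fires=36 [12,16) fires=45
i=16 t=20 v=4: → [20,24),[19,23),[18,22),[17,21); WM=16

[0,4)=7 [1,5)=2 [2,6)=2 [4,8)=11 [5,9)=14 [6,10)=26 [7,11)=26 [8,12)=15 [9,13)=30 [10,14)=32 [11,15)=36 [12,16)=45 [13,17)=27 [14,18)=18 [15,19)=15 [16,20)=6 [17,21)=10 [18,22)=5 [19,23)=4 [20,24)=4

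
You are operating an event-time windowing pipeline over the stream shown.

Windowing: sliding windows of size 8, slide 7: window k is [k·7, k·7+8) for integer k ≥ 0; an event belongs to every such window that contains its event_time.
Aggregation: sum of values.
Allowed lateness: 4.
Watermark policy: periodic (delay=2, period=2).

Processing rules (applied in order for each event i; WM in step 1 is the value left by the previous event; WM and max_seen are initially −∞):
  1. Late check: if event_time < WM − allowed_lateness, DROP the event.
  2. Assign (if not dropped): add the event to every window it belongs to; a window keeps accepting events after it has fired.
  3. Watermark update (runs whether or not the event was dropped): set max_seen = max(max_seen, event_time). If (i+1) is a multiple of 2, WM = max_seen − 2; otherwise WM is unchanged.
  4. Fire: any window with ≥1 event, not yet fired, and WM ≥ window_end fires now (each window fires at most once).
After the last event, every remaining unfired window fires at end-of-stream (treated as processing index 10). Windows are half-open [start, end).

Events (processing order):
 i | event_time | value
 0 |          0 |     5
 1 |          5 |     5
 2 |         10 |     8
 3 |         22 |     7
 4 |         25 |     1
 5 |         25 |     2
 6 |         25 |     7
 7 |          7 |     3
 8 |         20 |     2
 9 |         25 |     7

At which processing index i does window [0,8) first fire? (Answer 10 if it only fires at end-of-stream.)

3

i=0 t=0 v=5: → [0,8); WM=−∞
i=1 t=5 v=5: → [0,8); WM=3
i=2 t=10 v=8: → [7,15); WM=3
i=3 t=22 v=7: → [21,29); WM=20; [0,8) fires=10 [7,15) fires=8
i=4 t=25 v=1: → [21,29); WM=20
i=5 t=25 v=2: → [21,29); WM=23
i=6 t=25 v=7: → [21,29); WM=23
i=7 t=7 v=3: DROP (t<23-4); WM=23
i=8 t=20 v=2: → [14,22); WM=23; [14,22) fires=2
i=9 t=25 v=7: → [21,29); WM=23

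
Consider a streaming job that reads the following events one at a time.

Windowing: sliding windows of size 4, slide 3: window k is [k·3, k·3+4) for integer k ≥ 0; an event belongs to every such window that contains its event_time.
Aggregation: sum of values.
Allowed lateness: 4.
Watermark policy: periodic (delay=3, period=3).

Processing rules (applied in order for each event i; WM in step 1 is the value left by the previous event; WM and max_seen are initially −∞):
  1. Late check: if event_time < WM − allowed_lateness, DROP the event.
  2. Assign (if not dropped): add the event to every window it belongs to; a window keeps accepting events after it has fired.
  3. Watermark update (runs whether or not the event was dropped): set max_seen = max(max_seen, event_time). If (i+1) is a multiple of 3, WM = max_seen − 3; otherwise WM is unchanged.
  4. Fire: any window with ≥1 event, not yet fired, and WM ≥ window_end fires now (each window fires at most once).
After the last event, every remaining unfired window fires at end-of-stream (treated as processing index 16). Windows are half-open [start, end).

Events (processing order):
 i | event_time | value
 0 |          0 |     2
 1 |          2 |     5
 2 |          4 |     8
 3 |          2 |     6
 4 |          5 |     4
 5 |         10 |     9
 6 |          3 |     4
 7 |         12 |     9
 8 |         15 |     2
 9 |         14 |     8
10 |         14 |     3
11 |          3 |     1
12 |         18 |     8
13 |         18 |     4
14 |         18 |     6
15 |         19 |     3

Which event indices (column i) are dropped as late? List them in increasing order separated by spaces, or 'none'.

11

i=0 t=0 v=2: → [0,4); WM=−∞
i=1 t=2 v=5: → [0,4); WM=−∞
i=2 t=4 v=8: → [3,7); WM=1
i=3 t=2 v=6: → [0,4); WM=1
i=4 t=5 v=4: → [3,7); WM=1
i=5 t=10 v=9: → [9,13); WM=7; [0,4) fires=13 [3,7) fires=12
i=6 t=3 v=4: → [3,7),[0,4); WM=7
i=7 t=12 v=9: → [12,16),[9,13); WM=7
i=8 t=15 v=2: → [15,19),[12,16); WM=12
i=9 t=14 v=8: → [12,16); WM=12
i=10 t=14 v=3: → [12,16); WM=12
i=11 t=3 v=1: DROP (t<12-4); WM=12
i=12 t=18 v=8: → [18,22),[15,19); WM=12
i=13 t=18 v=4: → [18,22),[15,19); WM=12
i=14 t=18 v=6: → [18,22),[15,19); WM=15; [9,13) fires=18
i=15 t=19 v=3: → [18,22); WM=15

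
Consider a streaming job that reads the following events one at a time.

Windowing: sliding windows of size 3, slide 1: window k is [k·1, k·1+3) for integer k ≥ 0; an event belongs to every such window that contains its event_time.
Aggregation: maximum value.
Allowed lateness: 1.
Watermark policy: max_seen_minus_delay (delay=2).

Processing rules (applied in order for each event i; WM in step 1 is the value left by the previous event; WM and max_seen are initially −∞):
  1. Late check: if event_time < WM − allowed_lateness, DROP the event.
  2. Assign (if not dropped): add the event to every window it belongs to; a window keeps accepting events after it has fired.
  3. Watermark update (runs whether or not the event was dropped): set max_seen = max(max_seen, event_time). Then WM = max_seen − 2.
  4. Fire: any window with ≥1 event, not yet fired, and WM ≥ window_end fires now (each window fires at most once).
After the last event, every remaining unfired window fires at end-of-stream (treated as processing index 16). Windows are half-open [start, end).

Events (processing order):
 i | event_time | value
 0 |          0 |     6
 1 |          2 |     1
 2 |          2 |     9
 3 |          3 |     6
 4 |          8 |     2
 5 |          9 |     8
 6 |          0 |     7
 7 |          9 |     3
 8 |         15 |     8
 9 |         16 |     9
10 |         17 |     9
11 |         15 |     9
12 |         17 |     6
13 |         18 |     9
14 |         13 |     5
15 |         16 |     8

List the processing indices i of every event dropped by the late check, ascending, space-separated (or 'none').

6 14

i=0 t=0 v=6: → [0,3); WM=-2
i=1 t=2 v=1: → [2,5),[1,4),[0,3); WM=0
i=2 t=2 v=9: → [2,5),[1,4),[0,3); WM=0
i=3 t=3 v=6: → [3,6),[2,5),[1,4); WM=1
i=4 t=8 v=2: → [8,11),[7,10),[6,9); WM=6; [0,3) fires=9 [1,4) fires=9 [2,5) fires=9 [3,6) fires=6
i=5 t=9 v=8: → [9,12),[8,11),[7,10); WM=7
i=6 t=0 v=7: DROP (t<7-1); WM=7
i=7 t=9 v=3: → [9,12),[8,11),[7,10); WM=7
i=8 t=15 v=8: → [15,18),[14,17),[13,16); WM=13; [6,9) fires=2 [7,10) fires=8 [8,11) fires=8 [9,12) fires=8
i=9 t=16 v=9: → [16,19),[15,18),[14,17); WM=14
i=10 t=17 v=9: → [17,20),[16,19),[15,18); WM=15
i=11 t=15 v=9: → [15,18),[14,17),[13,16); WM=15
i=12 t=17 v=6: → [17,20),[16,19),[15,18); WM=15
i=13 t=18 v=9: → [18,21),[17,20),[16,19); WM=16; [13,16) fires=9
i=14 t=13 v=5: DROP (t<16-1); WM=16
i=15 t=16 v=8: → [16,19),[15,18),[14,17); WM=16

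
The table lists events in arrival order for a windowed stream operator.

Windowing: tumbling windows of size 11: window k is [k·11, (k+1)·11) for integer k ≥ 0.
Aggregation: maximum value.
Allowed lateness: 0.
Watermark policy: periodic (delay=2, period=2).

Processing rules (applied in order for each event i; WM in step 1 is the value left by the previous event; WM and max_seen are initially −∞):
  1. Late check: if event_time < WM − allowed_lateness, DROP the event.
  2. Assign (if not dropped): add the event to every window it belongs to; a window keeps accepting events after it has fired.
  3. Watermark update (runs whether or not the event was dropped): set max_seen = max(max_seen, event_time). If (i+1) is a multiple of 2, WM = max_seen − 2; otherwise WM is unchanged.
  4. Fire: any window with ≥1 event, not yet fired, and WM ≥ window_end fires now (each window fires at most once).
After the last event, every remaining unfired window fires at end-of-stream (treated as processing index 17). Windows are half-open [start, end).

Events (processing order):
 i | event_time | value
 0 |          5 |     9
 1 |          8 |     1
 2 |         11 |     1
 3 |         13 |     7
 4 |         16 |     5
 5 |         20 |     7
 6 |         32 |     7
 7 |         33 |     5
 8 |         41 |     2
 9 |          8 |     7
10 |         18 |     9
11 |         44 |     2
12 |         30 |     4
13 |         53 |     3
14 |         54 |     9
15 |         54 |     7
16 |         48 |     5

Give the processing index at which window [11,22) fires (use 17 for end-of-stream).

7

i=0 t=5 v=9: → [0,11); WM=−∞
i=1 t=8 v=1: → [0,11); WM=6
i=2 t=11 v=1: → [11,22); WM=6
i=3 t=13 v=7: → [11,22); WM=11; [0,11) fires=9
i=4 t=16 v=5: → [11,22); WM=11
i=5 t=20 v=7: → [11,22); WM=18
i=6 t=32 v=7: → [22,33); WM=18
i=7 t=33 v=5: → [33,44); WM=31; [11,22) fires=7
i=8 t=41 v=2: → [33,44); WM=31
i=9 t=8 v=7: DROP (t<31-0); WM=39; [22,33) fires=7
i=10 t=18 v=9: DROP (t<39-0); WM=39
i=11 t=44 v=2: → [44,55); WM=42
i=12 t=30 v=4: DROP (t<42-0); WM=42
i=13 t=53 v=3: → [44,55); WM=51; [33,44) fires=5
i=14 t=54 v=9: → [44,55); WM=51
i=15 t=54 v=7: → [44,55); WM=52
i=16 t=48 v=5: DROP (t<52-0); WM=52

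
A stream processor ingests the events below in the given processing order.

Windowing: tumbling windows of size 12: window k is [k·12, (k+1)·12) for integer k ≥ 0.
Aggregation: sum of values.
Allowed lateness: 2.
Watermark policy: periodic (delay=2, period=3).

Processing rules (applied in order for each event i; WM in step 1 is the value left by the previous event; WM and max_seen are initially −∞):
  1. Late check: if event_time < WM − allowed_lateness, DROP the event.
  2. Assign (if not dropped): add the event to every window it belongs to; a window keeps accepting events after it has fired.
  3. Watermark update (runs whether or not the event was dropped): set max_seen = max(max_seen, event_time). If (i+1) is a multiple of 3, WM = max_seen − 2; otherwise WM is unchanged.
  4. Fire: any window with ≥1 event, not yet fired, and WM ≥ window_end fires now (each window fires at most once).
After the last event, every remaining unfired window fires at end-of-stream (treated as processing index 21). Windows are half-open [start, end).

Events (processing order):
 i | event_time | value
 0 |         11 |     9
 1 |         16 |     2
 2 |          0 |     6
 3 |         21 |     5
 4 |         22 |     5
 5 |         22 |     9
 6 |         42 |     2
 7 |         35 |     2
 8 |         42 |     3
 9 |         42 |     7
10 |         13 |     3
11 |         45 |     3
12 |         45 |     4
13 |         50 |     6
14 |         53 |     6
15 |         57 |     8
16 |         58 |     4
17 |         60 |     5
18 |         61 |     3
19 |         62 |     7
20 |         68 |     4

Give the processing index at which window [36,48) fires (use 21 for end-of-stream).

i=0 t=11 v=9: → [0,12); WM=−∞
i=1 t=16 v=2: → [12,24); WM=−∞
i=2 t=0 v=6: → [0,12); WM=14; [0,12) fires=15
i=3 t=21 v=5: → [12,24); WM=14
i=4 t=22 v=5: → [12,24); WM=14
i=5 t=22 v=9: → [12,24); WM=20
i=6 t=42 v=2: → [36,48); WM=20
i=7 t=35 v=2: → [24,36); WM=20
i=8 t=42 v=3: → [36,48); WM=40; [12,24) fires=21 [24,36) fires=2
i=9 t=42 v=7: → [36,48); WM=40
i=10 t=13 v=3: DROP (t<40-2); WM=40
i=11 t=45 v=3: → [36,48); WM=43
i=12 t=45 v=4: → [36,48); WM=43
i=13 t=50 v=6: → [48,60); WM=43
i=14 t=53 v=6: → [48,60); WM=51; [36,48) fires=19
i=15 t=57 v=8: → [48,60); WM=51
i=16 t=58 v=4: → [48,60); WM=51
i=17 t=60 v=5: → [60,72); WM=58
i=18 t=61 v=3: → [60,72); WM=58
i=19 t=62 v=7: → [60,72); WM=58
i=20 t=68 v=4: → [60,72); WM=66; [48,60) fires=24

14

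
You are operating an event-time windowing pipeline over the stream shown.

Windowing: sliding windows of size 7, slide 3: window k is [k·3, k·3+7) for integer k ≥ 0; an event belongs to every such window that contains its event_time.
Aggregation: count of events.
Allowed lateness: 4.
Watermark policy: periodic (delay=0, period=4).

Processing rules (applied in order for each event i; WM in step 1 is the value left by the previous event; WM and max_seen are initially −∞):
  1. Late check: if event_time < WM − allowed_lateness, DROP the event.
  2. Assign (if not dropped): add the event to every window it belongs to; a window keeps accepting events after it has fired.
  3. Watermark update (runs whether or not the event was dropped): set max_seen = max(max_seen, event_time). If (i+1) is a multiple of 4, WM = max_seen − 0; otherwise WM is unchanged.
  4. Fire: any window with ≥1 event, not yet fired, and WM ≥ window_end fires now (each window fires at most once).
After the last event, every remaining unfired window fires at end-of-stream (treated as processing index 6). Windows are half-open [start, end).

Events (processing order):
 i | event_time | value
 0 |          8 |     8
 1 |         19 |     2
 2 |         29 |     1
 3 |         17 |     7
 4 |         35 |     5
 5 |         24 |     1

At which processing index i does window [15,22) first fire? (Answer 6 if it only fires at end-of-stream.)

3

i=0 t=8 v=8: → [6,13),[3,10); WM=−∞
i=1 t=19 v=2: → [18,25),[15,22); WM=−∞
i=2 t=29 v=1: → [27,34),[24,31); WM=−∞
i=3 t=17 v=7: → [15,22),[12,19); WM=29; [3,10) fires=1 [6,13) fires=1 [12,19) fires=1 [15,22) fires=2 [18,25) fires=1
i=4 t=35 v=5: → [33,40),[30,37); WM=29
i=5 t=24 v=1: DROP (t<29-4); WM=29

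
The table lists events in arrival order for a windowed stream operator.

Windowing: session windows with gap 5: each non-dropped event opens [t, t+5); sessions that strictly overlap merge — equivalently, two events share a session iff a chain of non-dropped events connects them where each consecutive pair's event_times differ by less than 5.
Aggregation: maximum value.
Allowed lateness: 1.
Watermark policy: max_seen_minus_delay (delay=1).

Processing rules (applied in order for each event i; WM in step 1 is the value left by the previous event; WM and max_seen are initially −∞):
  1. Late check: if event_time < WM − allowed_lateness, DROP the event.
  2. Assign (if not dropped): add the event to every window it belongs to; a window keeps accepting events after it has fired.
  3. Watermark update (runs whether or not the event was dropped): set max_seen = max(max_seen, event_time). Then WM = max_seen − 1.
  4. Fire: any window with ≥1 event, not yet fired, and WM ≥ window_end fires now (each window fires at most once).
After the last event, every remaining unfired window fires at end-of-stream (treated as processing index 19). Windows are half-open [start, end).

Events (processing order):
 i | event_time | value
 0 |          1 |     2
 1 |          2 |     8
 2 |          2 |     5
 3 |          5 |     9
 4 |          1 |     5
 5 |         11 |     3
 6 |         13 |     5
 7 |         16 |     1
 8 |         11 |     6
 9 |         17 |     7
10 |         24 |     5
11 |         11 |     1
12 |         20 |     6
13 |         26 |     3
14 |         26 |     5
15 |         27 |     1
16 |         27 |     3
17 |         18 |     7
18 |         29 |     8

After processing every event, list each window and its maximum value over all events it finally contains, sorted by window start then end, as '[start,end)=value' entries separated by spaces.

[1,10)=9 [11,22)=7 [24,34)=8

i=0 t=1 v=2: → [1,6); WM=0
i=1 t=2 v=8: → [1,7); WM=1
i=2 t=2 v=5: → [1,7); WM=1
i=3 t=5 v=9: → [1,10); WM=4
i=4 t=1 v=5: DROP (t<4-1); WM=4
i=5 t=11 v=3: → [11,16); WM=10
i=6 t=13 v=5: → [11,18); WM=12
i=7 t=16 v=1: → [11,21); WM=15
i=8 t=11 v=6: DROP (t<15-1); WM=15
i=9 t=17 v=7: → [11,22); WM=16
i=10 t=24 v=5: → [24,29); WM=23
i=11 t=11 v=1: DROP (t<23-1); WM=23
i=12 t=20 v=6: DROP (t<23-1); WM=23
i=13 t=26 v=3: → [24,31); WM=25
i=14 t=26 v=5: → [24,31); WM=25
i=15 t=27 v=1: → [24,32); WM=26
i=16 t=27 v=3: → [24,32); WM=26
i=17 t=18 v=7: DROP (t<26-1); WM=26
i=18 t=29 v=8: → [24,34); WM=28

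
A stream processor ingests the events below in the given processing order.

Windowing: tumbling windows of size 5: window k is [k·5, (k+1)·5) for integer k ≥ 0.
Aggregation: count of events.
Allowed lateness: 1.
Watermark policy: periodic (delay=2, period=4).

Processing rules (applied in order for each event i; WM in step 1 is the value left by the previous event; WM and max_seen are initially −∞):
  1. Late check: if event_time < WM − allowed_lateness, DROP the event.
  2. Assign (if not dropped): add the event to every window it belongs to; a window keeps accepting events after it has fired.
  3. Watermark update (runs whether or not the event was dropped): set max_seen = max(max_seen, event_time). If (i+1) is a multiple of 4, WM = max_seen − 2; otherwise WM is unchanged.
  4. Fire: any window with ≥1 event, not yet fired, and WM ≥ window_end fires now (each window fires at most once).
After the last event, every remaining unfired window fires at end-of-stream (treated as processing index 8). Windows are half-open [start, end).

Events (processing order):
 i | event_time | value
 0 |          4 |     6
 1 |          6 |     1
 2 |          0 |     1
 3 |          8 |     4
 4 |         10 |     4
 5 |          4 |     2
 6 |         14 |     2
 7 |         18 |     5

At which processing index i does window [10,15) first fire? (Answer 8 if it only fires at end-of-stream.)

i=0 t=4 v=6: → [0,5); WM=−∞
i=1 t=6 v=1: → [5,10); WM=−∞
i=2 t=0 v=1: → [0,5); WM=−∞
i=3 t=8 v=4: → [5,10); WM=6; [0,5) fires=2
i=4 t=10 v=4: → [10,15); WM=6
i=5 t=4 v=2: DROP (t<6-1); WM=6
i=6 t=14 v=2: → [10,15); WM=6
i=7 t=18 v=5: → [15,20); WM=16; [5,10) fires=2 [10,15) fires=2

7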